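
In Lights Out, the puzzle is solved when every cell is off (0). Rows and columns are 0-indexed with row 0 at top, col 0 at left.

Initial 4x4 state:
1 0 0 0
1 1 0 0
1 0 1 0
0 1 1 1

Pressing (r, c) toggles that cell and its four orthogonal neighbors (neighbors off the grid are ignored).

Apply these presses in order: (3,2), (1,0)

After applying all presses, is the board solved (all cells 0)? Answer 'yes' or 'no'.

After press 1 at (3,2):
1 0 0 0
1 1 0 0
1 0 0 0
0 0 0 0

After press 2 at (1,0):
0 0 0 0
0 0 0 0
0 0 0 0
0 0 0 0

Lights still on: 0

Answer: yes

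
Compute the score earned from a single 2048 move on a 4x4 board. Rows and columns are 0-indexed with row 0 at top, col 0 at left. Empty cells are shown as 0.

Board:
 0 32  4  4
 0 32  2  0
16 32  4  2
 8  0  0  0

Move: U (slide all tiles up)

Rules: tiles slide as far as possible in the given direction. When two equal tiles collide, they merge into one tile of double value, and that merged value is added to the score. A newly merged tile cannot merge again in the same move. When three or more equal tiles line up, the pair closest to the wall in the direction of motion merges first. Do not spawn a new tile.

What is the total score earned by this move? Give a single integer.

Slide up:
col 0: [0, 0, 16, 8] -> [16, 8, 0, 0]  score +0 (running 0)
col 1: [32, 32, 32, 0] -> [64, 32, 0, 0]  score +64 (running 64)
col 2: [4, 2, 4, 0] -> [4, 2, 4, 0]  score +0 (running 64)
col 3: [4, 0, 2, 0] -> [4, 2, 0, 0]  score +0 (running 64)
Board after move:
16 64  4  4
 8 32  2  2
 0  0  4  0
 0  0  0  0

Answer: 64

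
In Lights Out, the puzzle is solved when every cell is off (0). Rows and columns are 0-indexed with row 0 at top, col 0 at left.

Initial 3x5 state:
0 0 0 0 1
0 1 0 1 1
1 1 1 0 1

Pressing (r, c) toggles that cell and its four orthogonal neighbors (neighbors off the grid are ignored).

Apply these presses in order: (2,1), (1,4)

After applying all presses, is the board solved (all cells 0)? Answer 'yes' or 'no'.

Answer: yes

Derivation:
After press 1 at (2,1):
0 0 0 0 1
0 0 0 1 1
0 0 0 0 1

After press 2 at (1,4):
0 0 0 0 0
0 0 0 0 0
0 0 0 0 0

Lights still on: 0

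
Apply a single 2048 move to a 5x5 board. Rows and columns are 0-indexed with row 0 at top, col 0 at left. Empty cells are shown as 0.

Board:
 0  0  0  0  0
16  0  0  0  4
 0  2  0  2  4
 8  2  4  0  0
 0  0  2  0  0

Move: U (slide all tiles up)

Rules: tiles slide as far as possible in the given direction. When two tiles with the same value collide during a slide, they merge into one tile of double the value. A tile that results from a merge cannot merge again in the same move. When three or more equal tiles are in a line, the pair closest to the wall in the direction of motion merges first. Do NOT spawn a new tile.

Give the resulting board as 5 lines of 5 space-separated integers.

Slide up:
col 0: [0, 16, 0, 8, 0] -> [16, 8, 0, 0, 0]
col 1: [0, 0, 2, 2, 0] -> [4, 0, 0, 0, 0]
col 2: [0, 0, 0, 4, 2] -> [4, 2, 0, 0, 0]
col 3: [0, 0, 2, 0, 0] -> [2, 0, 0, 0, 0]
col 4: [0, 4, 4, 0, 0] -> [8, 0, 0, 0, 0]

Answer: 16  4  4  2  8
 8  0  2  0  0
 0  0  0  0  0
 0  0  0  0  0
 0  0  0  0  0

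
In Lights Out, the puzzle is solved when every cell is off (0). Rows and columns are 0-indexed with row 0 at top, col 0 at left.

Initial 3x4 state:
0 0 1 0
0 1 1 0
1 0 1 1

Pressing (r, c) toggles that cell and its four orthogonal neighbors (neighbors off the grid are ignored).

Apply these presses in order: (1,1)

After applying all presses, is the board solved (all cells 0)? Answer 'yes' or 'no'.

Answer: no

Derivation:
After press 1 at (1,1):
0 1 1 0
1 0 0 0
1 1 1 1

Lights still on: 7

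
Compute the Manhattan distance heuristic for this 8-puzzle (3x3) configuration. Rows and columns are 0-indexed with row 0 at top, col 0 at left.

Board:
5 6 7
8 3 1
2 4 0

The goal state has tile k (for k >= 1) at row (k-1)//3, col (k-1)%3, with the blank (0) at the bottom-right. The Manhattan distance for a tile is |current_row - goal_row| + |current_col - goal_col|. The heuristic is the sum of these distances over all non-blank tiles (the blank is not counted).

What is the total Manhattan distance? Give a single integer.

Tile 5: at (0,0), goal (1,1), distance |0-1|+|0-1| = 2
Tile 6: at (0,1), goal (1,2), distance |0-1|+|1-2| = 2
Tile 7: at (0,2), goal (2,0), distance |0-2|+|2-0| = 4
Tile 8: at (1,0), goal (2,1), distance |1-2|+|0-1| = 2
Tile 3: at (1,1), goal (0,2), distance |1-0|+|1-2| = 2
Tile 1: at (1,2), goal (0,0), distance |1-0|+|2-0| = 3
Tile 2: at (2,0), goal (0,1), distance |2-0|+|0-1| = 3
Tile 4: at (2,1), goal (1,0), distance |2-1|+|1-0| = 2
Sum: 2 + 2 + 4 + 2 + 2 + 3 + 3 + 2 = 20

Answer: 20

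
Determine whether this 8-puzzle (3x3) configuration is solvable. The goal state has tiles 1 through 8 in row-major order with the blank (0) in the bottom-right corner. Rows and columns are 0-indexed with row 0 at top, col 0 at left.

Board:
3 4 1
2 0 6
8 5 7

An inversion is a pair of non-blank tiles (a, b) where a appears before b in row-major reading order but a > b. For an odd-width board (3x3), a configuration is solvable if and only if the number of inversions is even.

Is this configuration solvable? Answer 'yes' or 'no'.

Inversions (pairs i<j in row-major order where tile[i] > tile[j] > 0): 7
7 is odd, so the puzzle is not solvable.

Answer: no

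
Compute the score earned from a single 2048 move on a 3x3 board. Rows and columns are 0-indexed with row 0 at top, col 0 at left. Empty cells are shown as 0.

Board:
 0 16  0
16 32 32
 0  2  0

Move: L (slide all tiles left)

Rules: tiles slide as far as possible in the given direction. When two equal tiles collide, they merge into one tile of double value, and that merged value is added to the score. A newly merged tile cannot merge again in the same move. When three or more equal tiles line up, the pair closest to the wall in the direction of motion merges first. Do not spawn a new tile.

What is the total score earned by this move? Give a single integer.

Answer: 64

Derivation:
Slide left:
row 0: [0, 16, 0] -> [16, 0, 0]  score +0 (running 0)
row 1: [16, 32, 32] -> [16, 64, 0]  score +64 (running 64)
row 2: [0, 2, 0] -> [2, 0, 0]  score +0 (running 64)
Board after move:
16  0  0
16 64  0
 2  0  0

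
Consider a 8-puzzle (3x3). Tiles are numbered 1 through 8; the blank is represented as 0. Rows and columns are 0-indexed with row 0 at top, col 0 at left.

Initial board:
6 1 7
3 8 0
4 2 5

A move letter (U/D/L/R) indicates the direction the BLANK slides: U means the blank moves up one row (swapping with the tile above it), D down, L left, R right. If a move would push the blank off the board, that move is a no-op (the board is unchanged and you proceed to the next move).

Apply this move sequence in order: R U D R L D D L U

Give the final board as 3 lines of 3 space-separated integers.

After move 1 (R):
6 1 7
3 8 0
4 2 5

After move 2 (U):
6 1 0
3 8 7
4 2 5

After move 3 (D):
6 1 7
3 8 0
4 2 5

After move 4 (R):
6 1 7
3 8 0
4 2 5

After move 5 (L):
6 1 7
3 0 8
4 2 5

After move 6 (D):
6 1 7
3 2 8
4 0 5

After move 7 (D):
6 1 7
3 2 8
4 0 5

After move 8 (L):
6 1 7
3 2 8
0 4 5

After move 9 (U):
6 1 7
0 2 8
3 4 5

Answer: 6 1 7
0 2 8
3 4 5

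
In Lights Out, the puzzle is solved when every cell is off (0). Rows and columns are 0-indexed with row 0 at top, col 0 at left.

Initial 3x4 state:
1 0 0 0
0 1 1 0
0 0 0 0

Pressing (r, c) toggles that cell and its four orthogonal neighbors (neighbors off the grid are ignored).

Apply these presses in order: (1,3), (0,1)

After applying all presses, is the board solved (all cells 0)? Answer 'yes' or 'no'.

After press 1 at (1,3):
1 0 0 1
0 1 0 1
0 0 0 1

After press 2 at (0,1):
0 1 1 1
0 0 0 1
0 0 0 1

Lights still on: 5

Answer: no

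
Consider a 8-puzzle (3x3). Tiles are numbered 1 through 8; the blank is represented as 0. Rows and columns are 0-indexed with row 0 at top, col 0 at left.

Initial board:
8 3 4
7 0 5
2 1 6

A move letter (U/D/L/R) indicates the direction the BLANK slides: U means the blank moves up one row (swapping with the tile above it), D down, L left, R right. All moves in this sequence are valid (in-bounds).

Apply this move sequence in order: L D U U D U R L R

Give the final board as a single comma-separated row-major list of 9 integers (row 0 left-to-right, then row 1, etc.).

After move 1 (L):
8 3 4
0 7 5
2 1 6

After move 2 (D):
8 3 4
2 7 5
0 1 6

After move 3 (U):
8 3 4
0 7 5
2 1 6

After move 4 (U):
0 3 4
8 7 5
2 1 6

After move 5 (D):
8 3 4
0 7 5
2 1 6

After move 6 (U):
0 3 4
8 7 5
2 1 6

After move 7 (R):
3 0 4
8 7 5
2 1 6

After move 8 (L):
0 3 4
8 7 5
2 1 6

After move 9 (R):
3 0 4
8 7 5
2 1 6

Answer: 3, 0, 4, 8, 7, 5, 2, 1, 6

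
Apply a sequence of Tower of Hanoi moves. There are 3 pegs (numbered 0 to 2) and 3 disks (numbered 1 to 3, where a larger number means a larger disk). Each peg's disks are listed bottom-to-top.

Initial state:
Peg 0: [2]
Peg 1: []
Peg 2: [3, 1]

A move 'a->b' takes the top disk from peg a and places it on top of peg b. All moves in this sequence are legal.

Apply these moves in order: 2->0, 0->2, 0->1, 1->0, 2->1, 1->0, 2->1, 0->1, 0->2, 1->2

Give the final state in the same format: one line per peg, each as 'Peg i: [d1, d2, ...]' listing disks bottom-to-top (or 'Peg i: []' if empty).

After move 1 (2->0):
Peg 0: [2, 1]
Peg 1: []
Peg 2: [3]

After move 2 (0->2):
Peg 0: [2]
Peg 1: []
Peg 2: [3, 1]

After move 3 (0->1):
Peg 0: []
Peg 1: [2]
Peg 2: [3, 1]

After move 4 (1->0):
Peg 0: [2]
Peg 1: []
Peg 2: [3, 1]

After move 5 (2->1):
Peg 0: [2]
Peg 1: [1]
Peg 2: [3]

After move 6 (1->0):
Peg 0: [2, 1]
Peg 1: []
Peg 2: [3]

After move 7 (2->1):
Peg 0: [2, 1]
Peg 1: [3]
Peg 2: []

After move 8 (0->1):
Peg 0: [2]
Peg 1: [3, 1]
Peg 2: []

After move 9 (0->2):
Peg 0: []
Peg 1: [3, 1]
Peg 2: [2]

After move 10 (1->2):
Peg 0: []
Peg 1: [3]
Peg 2: [2, 1]

Answer: Peg 0: []
Peg 1: [3]
Peg 2: [2, 1]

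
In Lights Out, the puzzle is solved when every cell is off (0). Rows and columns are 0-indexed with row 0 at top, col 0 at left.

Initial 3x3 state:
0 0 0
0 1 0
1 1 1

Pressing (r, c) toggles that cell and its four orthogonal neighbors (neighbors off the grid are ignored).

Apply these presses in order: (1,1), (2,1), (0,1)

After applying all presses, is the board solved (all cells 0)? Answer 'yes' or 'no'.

Answer: no

Derivation:
After press 1 at (1,1):
0 1 0
1 0 1
1 0 1

After press 2 at (2,1):
0 1 0
1 1 1
0 1 0

After press 3 at (0,1):
1 0 1
1 0 1
0 1 0

Lights still on: 5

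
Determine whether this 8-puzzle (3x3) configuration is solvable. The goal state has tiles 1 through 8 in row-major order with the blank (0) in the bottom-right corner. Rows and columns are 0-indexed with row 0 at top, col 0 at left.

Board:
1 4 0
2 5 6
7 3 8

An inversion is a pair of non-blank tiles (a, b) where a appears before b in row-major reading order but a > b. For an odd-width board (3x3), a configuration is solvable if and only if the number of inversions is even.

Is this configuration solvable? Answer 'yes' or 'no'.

Answer: no

Derivation:
Inversions (pairs i<j in row-major order where tile[i] > tile[j] > 0): 5
5 is odd, so the puzzle is not solvable.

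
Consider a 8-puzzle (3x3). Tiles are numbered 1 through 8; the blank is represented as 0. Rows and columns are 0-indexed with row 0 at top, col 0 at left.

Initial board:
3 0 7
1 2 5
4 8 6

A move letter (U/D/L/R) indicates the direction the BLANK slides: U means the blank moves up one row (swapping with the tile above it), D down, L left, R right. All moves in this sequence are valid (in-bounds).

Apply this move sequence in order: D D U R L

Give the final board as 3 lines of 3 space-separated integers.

After move 1 (D):
3 2 7
1 0 5
4 8 6

After move 2 (D):
3 2 7
1 8 5
4 0 6

After move 3 (U):
3 2 7
1 0 5
4 8 6

After move 4 (R):
3 2 7
1 5 0
4 8 6

After move 5 (L):
3 2 7
1 0 5
4 8 6

Answer: 3 2 7
1 0 5
4 8 6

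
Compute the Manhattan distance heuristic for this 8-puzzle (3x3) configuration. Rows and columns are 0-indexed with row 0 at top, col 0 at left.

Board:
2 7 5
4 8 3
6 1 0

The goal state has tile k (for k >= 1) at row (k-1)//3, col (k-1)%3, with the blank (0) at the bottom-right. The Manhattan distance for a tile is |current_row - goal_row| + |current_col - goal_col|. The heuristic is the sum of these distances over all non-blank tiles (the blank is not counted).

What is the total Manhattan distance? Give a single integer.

Answer: 14

Derivation:
Tile 2: (0,0)->(0,1) = 1
Tile 7: (0,1)->(2,0) = 3
Tile 5: (0,2)->(1,1) = 2
Tile 4: (1,0)->(1,0) = 0
Tile 8: (1,1)->(2,1) = 1
Tile 3: (1,2)->(0,2) = 1
Tile 6: (2,0)->(1,2) = 3
Tile 1: (2,1)->(0,0) = 3
Sum: 1 + 3 + 2 + 0 + 1 + 1 + 3 + 3 = 14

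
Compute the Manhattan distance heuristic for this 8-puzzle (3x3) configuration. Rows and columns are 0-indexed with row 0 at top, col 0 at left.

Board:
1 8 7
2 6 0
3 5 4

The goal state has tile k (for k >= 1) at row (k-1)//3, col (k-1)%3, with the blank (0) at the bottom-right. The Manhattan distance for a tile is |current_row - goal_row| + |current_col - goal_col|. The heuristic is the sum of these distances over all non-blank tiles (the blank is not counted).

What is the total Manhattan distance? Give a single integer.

Answer: 17

Derivation:
Tile 1: (0,0)->(0,0) = 0
Tile 8: (0,1)->(2,1) = 2
Tile 7: (0,2)->(2,0) = 4
Tile 2: (1,0)->(0,1) = 2
Tile 6: (1,1)->(1,2) = 1
Tile 3: (2,0)->(0,2) = 4
Tile 5: (2,1)->(1,1) = 1
Tile 4: (2,2)->(1,0) = 3
Sum: 0 + 2 + 4 + 2 + 1 + 4 + 1 + 3 = 17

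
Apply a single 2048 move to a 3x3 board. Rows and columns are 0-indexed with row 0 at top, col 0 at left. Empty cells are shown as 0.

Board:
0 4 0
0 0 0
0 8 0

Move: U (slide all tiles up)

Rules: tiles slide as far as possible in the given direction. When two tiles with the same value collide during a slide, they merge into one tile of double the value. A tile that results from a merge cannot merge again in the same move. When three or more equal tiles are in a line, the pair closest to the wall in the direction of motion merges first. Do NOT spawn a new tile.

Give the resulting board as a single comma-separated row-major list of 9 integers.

Answer: 0, 4, 0, 0, 8, 0, 0, 0, 0

Derivation:
Slide up:
col 0: [0, 0, 0] -> [0, 0, 0]
col 1: [4, 0, 8] -> [4, 8, 0]
col 2: [0, 0, 0] -> [0, 0, 0]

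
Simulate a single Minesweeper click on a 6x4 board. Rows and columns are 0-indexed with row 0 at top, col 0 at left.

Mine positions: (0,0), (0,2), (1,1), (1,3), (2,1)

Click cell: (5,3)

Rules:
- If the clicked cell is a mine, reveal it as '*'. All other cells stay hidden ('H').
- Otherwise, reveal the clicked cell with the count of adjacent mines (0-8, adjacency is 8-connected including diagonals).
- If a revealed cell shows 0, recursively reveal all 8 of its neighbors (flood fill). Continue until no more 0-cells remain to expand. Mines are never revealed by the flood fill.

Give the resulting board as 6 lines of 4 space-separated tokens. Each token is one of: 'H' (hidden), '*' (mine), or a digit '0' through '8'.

H H H H
H H H H
H H 3 1
1 1 1 0
0 0 0 0
0 0 0 0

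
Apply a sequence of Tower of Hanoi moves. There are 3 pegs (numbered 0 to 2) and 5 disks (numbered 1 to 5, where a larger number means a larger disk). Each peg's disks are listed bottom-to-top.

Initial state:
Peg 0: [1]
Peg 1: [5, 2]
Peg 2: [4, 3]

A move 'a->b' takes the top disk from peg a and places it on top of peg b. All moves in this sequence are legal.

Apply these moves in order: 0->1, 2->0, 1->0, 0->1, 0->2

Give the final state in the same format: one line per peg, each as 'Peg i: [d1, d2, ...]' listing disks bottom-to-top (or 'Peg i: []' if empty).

After move 1 (0->1):
Peg 0: []
Peg 1: [5, 2, 1]
Peg 2: [4, 3]

After move 2 (2->0):
Peg 0: [3]
Peg 1: [5, 2, 1]
Peg 2: [4]

After move 3 (1->0):
Peg 0: [3, 1]
Peg 1: [5, 2]
Peg 2: [4]

After move 4 (0->1):
Peg 0: [3]
Peg 1: [5, 2, 1]
Peg 2: [4]

After move 5 (0->2):
Peg 0: []
Peg 1: [5, 2, 1]
Peg 2: [4, 3]

Answer: Peg 0: []
Peg 1: [5, 2, 1]
Peg 2: [4, 3]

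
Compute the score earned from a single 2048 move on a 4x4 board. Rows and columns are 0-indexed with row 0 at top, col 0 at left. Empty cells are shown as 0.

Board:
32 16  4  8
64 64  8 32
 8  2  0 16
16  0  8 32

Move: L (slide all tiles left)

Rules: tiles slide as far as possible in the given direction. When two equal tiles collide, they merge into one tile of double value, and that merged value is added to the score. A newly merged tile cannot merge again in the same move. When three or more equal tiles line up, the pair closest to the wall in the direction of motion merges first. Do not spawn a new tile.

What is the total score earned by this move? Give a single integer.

Slide left:
row 0: [32, 16, 4, 8] -> [32, 16, 4, 8]  score +0 (running 0)
row 1: [64, 64, 8, 32] -> [128, 8, 32, 0]  score +128 (running 128)
row 2: [8, 2, 0, 16] -> [8, 2, 16, 0]  score +0 (running 128)
row 3: [16, 0, 8, 32] -> [16, 8, 32, 0]  score +0 (running 128)
Board after move:
 32  16   4   8
128   8  32   0
  8   2  16   0
 16   8  32   0

Answer: 128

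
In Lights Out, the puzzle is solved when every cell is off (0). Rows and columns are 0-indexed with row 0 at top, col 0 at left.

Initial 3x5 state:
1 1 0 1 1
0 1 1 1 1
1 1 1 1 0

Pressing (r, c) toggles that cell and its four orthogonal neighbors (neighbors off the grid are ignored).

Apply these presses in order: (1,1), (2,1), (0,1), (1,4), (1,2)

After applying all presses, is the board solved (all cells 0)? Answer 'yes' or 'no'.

After press 1 at (1,1):
1 0 0 1 1
1 0 0 1 1
1 0 1 1 0

After press 2 at (2,1):
1 0 0 1 1
1 1 0 1 1
0 1 0 1 0

After press 3 at (0,1):
0 1 1 1 1
1 0 0 1 1
0 1 0 1 0

After press 4 at (1,4):
0 1 1 1 0
1 0 0 0 0
0 1 0 1 1

After press 5 at (1,2):
0 1 0 1 0
1 1 1 1 0
0 1 1 1 1

Lights still on: 10

Answer: no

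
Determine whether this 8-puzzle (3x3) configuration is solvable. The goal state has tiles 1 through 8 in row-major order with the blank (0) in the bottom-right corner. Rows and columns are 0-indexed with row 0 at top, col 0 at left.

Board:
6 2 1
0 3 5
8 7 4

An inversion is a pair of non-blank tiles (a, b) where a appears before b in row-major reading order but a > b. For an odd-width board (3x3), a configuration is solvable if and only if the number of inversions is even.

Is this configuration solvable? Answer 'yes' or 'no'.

Inversions (pairs i<j in row-major order where tile[i] > tile[j] > 0): 10
10 is even, so the puzzle is solvable.

Answer: yes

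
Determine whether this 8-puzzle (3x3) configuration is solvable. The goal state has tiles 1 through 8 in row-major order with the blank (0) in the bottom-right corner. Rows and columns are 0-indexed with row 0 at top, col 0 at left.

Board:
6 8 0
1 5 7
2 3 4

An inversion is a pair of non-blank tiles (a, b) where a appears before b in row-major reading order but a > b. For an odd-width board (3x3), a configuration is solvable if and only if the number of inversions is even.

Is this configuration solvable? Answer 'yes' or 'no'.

Inversions (pairs i<j in row-major order where tile[i] > tile[j] > 0): 17
17 is odd, so the puzzle is not solvable.

Answer: no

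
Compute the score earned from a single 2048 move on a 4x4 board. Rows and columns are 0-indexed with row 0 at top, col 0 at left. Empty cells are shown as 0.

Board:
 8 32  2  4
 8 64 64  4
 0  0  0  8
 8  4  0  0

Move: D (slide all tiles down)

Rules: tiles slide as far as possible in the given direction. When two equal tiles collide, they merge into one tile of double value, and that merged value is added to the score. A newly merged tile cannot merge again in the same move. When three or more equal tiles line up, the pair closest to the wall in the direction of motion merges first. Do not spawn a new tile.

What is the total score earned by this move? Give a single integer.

Slide down:
col 0: [8, 8, 0, 8] -> [0, 0, 8, 16]  score +16 (running 16)
col 1: [32, 64, 0, 4] -> [0, 32, 64, 4]  score +0 (running 16)
col 2: [2, 64, 0, 0] -> [0, 0, 2, 64]  score +0 (running 16)
col 3: [4, 4, 8, 0] -> [0, 0, 8, 8]  score +8 (running 24)
Board after move:
 0  0  0  0
 0 32  0  0
 8 64  2  8
16  4 64  8

Answer: 24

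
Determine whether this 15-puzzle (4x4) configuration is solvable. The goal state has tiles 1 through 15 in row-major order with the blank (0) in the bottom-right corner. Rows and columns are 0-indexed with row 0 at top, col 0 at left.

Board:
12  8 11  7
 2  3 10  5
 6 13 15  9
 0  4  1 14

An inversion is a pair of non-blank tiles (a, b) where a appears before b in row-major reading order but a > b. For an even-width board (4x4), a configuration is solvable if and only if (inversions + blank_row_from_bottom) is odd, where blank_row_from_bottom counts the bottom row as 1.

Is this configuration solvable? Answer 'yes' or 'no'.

Answer: yes

Derivation:
Inversions: 54
Blank is in row 3 (0-indexed from top), which is row 1 counting from the bottom (bottom = 1).
54 + 1 = 55, which is odd, so the puzzle is solvable.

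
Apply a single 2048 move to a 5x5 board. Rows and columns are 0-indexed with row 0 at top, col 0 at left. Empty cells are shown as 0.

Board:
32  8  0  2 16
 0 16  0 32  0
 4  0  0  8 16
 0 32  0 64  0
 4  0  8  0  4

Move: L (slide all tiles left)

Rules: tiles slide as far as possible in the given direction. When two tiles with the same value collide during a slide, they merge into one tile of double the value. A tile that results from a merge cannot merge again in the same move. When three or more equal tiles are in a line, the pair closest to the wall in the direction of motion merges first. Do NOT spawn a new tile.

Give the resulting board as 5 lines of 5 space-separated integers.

Answer: 32  8  2 16  0
16 32  0  0  0
 4  8 16  0  0
32 64  0  0  0
 4  8  4  0  0

Derivation:
Slide left:
row 0: [32, 8, 0, 2, 16] -> [32, 8, 2, 16, 0]
row 1: [0, 16, 0, 32, 0] -> [16, 32, 0, 0, 0]
row 2: [4, 0, 0, 8, 16] -> [4, 8, 16, 0, 0]
row 3: [0, 32, 0, 64, 0] -> [32, 64, 0, 0, 0]
row 4: [4, 0, 8, 0, 4] -> [4, 8, 4, 0, 0]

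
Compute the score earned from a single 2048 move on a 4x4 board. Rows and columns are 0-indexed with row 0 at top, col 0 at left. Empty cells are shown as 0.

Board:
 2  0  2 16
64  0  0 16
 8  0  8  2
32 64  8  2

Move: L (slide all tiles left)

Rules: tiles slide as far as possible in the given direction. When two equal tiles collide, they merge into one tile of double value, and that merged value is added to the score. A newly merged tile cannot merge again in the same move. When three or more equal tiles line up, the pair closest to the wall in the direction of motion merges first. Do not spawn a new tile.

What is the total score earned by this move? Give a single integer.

Slide left:
row 0: [2, 0, 2, 16] -> [4, 16, 0, 0]  score +4 (running 4)
row 1: [64, 0, 0, 16] -> [64, 16, 0, 0]  score +0 (running 4)
row 2: [8, 0, 8, 2] -> [16, 2, 0, 0]  score +16 (running 20)
row 3: [32, 64, 8, 2] -> [32, 64, 8, 2]  score +0 (running 20)
Board after move:
 4 16  0  0
64 16  0  0
16  2  0  0
32 64  8  2

Answer: 20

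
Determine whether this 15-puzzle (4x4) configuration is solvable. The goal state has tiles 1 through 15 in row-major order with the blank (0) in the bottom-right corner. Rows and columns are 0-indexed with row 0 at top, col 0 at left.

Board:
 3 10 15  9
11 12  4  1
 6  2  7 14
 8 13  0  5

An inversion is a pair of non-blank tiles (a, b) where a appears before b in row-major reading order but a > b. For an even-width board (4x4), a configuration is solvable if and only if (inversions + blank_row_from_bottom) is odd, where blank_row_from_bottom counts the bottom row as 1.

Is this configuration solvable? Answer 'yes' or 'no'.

Answer: no

Derivation:
Inversions: 53
Blank is in row 3 (0-indexed from top), which is row 1 counting from the bottom (bottom = 1).
53 + 1 = 54, which is even, so the puzzle is not solvable.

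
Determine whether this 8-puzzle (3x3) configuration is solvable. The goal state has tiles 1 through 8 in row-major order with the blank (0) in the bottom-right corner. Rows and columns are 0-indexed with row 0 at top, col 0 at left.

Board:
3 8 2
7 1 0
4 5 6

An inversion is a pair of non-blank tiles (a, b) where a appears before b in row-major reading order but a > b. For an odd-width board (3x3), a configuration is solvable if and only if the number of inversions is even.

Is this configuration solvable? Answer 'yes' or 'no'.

Inversions (pairs i<j in row-major order where tile[i] > tile[j] > 0): 13
13 is odd, so the puzzle is not solvable.

Answer: no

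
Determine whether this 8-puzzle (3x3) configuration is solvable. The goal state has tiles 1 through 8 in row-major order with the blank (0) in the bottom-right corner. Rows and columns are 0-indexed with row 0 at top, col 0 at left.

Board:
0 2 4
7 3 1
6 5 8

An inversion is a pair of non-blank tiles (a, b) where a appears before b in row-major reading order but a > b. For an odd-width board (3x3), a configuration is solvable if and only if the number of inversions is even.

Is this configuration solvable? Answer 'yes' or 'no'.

Inversions (pairs i<j in row-major order where tile[i] > tile[j] > 0): 9
9 is odd, so the puzzle is not solvable.

Answer: no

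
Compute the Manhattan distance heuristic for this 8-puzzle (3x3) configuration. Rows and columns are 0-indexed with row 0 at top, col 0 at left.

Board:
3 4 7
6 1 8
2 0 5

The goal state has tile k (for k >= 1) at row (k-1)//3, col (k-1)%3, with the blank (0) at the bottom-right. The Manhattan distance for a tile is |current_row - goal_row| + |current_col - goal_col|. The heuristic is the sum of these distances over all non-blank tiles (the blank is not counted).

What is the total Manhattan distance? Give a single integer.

Answer: 19

Derivation:
Tile 3: at (0,0), goal (0,2), distance |0-0|+|0-2| = 2
Tile 4: at (0,1), goal (1,0), distance |0-1|+|1-0| = 2
Tile 7: at (0,2), goal (2,0), distance |0-2|+|2-0| = 4
Tile 6: at (1,0), goal (1,2), distance |1-1|+|0-2| = 2
Tile 1: at (1,1), goal (0,0), distance |1-0|+|1-0| = 2
Tile 8: at (1,2), goal (2,1), distance |1-2|+|2-1| = 2
Tile 2: at (2,0), goal (0,1), distance |2-0|+|0-1| = 3
Tile 5: at (2,2), goal (1,1), distance |2-1|+|2-1| = 2
Sum: 2 + 2 + 4 + 2 + 2 + 2 + 3 + 2 = 19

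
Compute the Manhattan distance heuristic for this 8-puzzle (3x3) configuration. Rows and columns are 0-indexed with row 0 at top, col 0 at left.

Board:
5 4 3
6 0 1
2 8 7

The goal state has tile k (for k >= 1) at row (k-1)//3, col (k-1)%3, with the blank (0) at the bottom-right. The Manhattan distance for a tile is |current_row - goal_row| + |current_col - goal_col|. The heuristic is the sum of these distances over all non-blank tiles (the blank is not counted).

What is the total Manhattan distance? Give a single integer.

Answer: 14

Derivation:
Tile 5: at (0,0), goal (1,1), distance |0-1|+|0-1| = 2
Tile 4: at (0,1), goal (1,0), distance |0-1|+|1-0| = 2
Tile 3: at (0,2), goal (0,2), distance |0-0|+|2-2| = 0
Tile 6: at (1,0), goal (1,2), distance |1-1|+|0-2| = 2
Tile 1: at (1,2), goal (0,0), distance |1-0|+|2-0| = 3
Tile 2: at (2,0), goal (0,1), distance |2-0|+|0-1| = 3
Tile 8: at (2,1), goal (2,1), distance |2-2|+|1-1| = 0
Tile 7: at (2,2), goal (2,0), distance |2-2|+|2-0| = 2
Sum: 2 + 2 + 0 + 2 + 3 + 3 + 0 + 2 = 14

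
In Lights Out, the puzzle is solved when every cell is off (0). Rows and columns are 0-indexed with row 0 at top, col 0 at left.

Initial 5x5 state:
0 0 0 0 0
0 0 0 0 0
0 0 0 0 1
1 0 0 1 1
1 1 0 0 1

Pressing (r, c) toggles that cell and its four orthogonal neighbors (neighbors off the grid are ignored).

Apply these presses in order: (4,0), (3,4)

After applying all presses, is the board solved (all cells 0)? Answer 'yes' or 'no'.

Answer: yes

Derivation:
After press 1 at (4,0):
0 0 0 0 0
0 0 0 0 0
0 0 0 0 1
0 0 0 1 1
0 0 0 0 1

After press 2 at (3,4):
0 0 0 0 0
0 0 0 0 0
0 0 0 0 0
0 0 0 0 0
0 0 0 0 0

Lights still on: 0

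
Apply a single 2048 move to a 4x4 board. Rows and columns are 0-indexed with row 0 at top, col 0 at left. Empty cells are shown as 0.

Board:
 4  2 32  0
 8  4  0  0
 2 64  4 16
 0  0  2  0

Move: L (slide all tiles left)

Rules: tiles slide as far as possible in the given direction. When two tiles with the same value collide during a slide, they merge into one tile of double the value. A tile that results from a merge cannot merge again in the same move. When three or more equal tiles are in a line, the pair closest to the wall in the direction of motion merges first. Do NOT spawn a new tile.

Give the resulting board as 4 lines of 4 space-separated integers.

Slide left:
row 0: [4, 2, 32, 0] -> [4, 2, 32, 0]
row 1: [8, 4, 0, 0] -> [8, 4, 0, 0]
row 2: [2, 64, 4, 16] -> [2, 64, 4, 16]
row 3: [0, 0, 2, 0] -> [2, 0, 0, 0]

Answer:  4  2 32  0
 8  4  0  0
 2 64  4 16
 2  0  0  0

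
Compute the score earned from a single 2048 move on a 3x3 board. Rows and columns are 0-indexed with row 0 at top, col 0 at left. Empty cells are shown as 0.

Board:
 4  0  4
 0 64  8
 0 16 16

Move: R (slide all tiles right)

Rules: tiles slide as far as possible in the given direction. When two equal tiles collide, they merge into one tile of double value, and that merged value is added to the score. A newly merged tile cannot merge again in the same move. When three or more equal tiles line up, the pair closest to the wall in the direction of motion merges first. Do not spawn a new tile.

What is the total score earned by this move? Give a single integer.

Slide right:
row 0: [4, 0, 4] -> [0, 0, 8]  score +8 (running 8)
row 1: [0, 64, 8] -> [0, 64, 8]  score +0 (running 8)
row 2: [0, 16, 16] -> [0, 0, 32]  score +32 (running 40)
Board after move:
 0  0  8
 0 64  8
 0  0 32

Answer: 40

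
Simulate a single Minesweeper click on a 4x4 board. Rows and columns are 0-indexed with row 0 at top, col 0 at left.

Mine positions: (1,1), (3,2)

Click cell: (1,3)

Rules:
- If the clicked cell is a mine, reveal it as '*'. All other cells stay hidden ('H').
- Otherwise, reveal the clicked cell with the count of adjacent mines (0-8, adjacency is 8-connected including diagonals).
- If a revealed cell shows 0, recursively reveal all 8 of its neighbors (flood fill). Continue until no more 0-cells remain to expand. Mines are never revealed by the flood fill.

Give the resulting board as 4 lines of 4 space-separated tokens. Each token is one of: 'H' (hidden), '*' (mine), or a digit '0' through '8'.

H H 1 0
H H 1 0
H H 2 1
H H H H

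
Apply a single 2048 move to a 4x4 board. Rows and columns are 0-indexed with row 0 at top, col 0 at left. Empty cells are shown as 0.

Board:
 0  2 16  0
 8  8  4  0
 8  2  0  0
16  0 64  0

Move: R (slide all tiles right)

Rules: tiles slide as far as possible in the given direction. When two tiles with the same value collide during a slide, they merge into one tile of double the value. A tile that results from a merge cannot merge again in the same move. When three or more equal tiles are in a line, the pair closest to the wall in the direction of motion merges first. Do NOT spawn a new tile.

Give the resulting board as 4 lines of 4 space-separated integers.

Answer:  0  0  2 16
 0  0 16  4
 0  0  8  2
 0  0 16 64

Derivation:
Slide right:
row 0: [0, 2, 16, 0] -> [0, 0, 2, 16]
row 1: [8, 8, 4, 0] -> [0, 0, 16, 4]
row 2: [8, 2, 0, 0] -> [0, 0, 8, 2]
row 3: [16, 0, 64, 0] -> [0, 0, 16, 64]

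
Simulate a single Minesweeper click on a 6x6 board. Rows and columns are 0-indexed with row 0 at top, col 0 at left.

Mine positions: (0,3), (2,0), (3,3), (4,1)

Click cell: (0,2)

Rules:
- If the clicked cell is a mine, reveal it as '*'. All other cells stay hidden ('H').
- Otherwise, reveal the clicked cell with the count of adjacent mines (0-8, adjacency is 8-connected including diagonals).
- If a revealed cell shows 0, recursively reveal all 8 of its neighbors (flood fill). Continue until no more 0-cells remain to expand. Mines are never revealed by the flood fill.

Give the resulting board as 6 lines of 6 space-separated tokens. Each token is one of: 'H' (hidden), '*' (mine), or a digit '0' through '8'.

H H 1 H H H
H H H H H H
H H H H H H
H H H H H H
H H H H H H
H H H H H H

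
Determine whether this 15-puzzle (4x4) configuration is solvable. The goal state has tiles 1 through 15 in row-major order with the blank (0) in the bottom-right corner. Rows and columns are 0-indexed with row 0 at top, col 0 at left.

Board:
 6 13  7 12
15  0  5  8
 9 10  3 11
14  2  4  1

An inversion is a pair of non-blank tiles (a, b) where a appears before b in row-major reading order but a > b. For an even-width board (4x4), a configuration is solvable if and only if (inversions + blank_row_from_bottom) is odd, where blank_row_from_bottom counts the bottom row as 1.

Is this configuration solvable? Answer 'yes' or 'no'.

Inversions: 66
Blank is in row 1 (0-indexed from top), which is row 3 counting from the bottom (bottom = 1).
66 + 3 = 69, which is odd, so the puzzle is solvable.

Answer: yes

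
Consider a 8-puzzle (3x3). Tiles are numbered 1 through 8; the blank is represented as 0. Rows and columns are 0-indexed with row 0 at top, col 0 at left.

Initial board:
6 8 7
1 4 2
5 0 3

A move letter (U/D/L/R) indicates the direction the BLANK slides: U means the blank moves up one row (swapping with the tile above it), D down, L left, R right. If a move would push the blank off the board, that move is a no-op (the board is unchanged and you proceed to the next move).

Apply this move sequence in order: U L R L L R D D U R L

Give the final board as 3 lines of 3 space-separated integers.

Answer: 6 8 7
1 0 2
5 4 3

Derivation:
After move 1 (U):
6 8 7
1 0 2
5 4 3

After move 2 (L):
6 8 7
0 1 2
5 4 3

After move 3 (R):
6 8 7
1 0 2
5 4 3

After move 4 (L):
6 8 7
0 1 2
5 4 3

After move 5 (L):
6 8 7
0 1 2
5 4 3

After move 6 (R):
6 8 7
1 0 2
5 4 3

After move 7 (D):
6 8 7
1 4 2
5 0 3

After move 8 (D):
6 8 7
1 4 2
5 0 3

After move 9 (U):
6 8 7
1 0 2
5 4 3

After move 10 (R):
6 8 7
1 2 0
5 4 3

After move 11 (L):
6 8 7
1 0 2
5 4 3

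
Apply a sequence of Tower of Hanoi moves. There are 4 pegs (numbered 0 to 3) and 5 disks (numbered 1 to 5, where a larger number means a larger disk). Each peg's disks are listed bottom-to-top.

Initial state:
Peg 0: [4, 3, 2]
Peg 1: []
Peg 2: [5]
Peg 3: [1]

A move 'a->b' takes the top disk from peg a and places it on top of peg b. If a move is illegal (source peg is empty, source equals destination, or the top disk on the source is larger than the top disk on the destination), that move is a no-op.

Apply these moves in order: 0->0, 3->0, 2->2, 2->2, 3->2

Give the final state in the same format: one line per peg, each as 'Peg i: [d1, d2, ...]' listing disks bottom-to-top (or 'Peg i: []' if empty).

After move 1 (0->0):
Peg 0: [4, 3, 2]
Peg 1: []
Peg 2: [5]
Peg 3: [1]

After move 2 (3->0):
Peg 0: [4, 3, 2, 1]
Peg 1: []
Peg 2: [5]
Peg 3: []

After move 3 (2->2):
Peg 0: [4, 3, 2, 1]
Peg 1: []
Peg 2: [5]
Peg 3: []

After move 4 (2->2):
Peg 0: [4, 3, 2, 1]
Peg 1: []
Peg 2: [5]
Peg 3: []

After move 5 (3->2):
Peg 0: [4, 3, 2, 1]
Peg 1: []
Peg 2: [5]
Peg 3: []

Answer: Peg 0: [4, 3, 2, 1]
Peg 1: []
Peg 2: [5]
Peg 3: []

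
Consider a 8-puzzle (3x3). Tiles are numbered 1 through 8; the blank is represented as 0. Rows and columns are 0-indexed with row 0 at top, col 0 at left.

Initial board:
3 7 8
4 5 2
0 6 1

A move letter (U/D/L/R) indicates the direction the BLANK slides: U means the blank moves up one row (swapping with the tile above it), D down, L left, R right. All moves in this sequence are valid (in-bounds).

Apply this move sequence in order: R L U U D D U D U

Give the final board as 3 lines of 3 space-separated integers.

Answer: 3 7 8
0 5 2
4 6 1

Derivation:
After move 1 (R):
3 7 8
4 5 2
6 0 1

After move 2 (L):
3 7 8
4 5 2
0 6 1

After move 3 (U):
3 7 8
0 5 2
4 6 1

After move 4 (U):
0 7 8
3 5 2
4 6 1

After move 5 (D):
3 7 8
0 5 2
4 6 1

After move 6 (D):
3 7 8
4 5 2
0 6 1

After move 7 (U):
3 7 8
0 5 2
4 6 1

After move 8 (D):
3 7 8
4 5 2
0 6 1

After move 9 (U):
3 7 8
0 5 2
4 6 1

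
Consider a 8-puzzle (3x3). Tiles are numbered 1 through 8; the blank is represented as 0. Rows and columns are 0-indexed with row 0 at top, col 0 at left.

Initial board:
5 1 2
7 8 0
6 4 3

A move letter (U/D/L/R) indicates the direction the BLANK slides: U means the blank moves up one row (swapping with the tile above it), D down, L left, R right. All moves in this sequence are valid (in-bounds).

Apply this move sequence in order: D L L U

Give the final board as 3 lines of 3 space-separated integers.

After move 1 (D):
5 1 2
7 8 3
6 4 0

After move 2 (L):
5 1 2
7 8 3
6 0 4

After move 3 (L):
5 1 2
7 8 3
0 6 4

After move 4 (U):
5 1 2
0 8 3
7 6 4

Answer: 5 1 2
0 8 3
7 6 4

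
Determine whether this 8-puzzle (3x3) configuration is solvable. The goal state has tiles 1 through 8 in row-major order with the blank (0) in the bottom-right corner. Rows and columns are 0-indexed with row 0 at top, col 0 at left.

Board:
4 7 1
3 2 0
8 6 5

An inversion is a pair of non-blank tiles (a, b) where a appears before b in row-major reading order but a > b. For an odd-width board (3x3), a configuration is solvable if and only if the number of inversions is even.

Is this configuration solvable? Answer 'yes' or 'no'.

Inversions (pairs i<j in row-major order where tile[i] > tile[j] > 0): 12
12 is even, so the puzzle is solvable.

Answer: yes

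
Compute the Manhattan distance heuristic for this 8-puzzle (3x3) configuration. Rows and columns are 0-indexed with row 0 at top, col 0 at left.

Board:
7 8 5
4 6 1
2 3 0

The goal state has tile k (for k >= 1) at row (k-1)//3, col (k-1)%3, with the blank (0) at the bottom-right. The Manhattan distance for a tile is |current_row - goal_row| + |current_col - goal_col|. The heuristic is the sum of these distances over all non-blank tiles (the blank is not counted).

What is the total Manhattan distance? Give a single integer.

Answer: 16

Derivation:
Tile 7: at (0,0), goal (2,0), distance |0-2|+|0-0| = 2
Tile 8: at (0,1), goal (2,1), distance |0-2|+|1-1| = 2
Tile 5: at (0,2), goal (1,1), distance |0-1|+|2-1| = 2
Tile 4: at (1,0), goal (1,0), distance |1-1|+|0-0| = 0
Tile 6: at (1,1), goal (1,2), distance |1-1|+|1-2| = 1
Tile 1: at (1,2), goal (0,0), distance |1-0|+|2-0| = 3
Tile 2: at (2,0), goal (0,1), distance |2-0|+|0-1| = 3
Tile 3: at (2,1), goal (0,2), distance |2-0|+|1-2| = 3
Sum: 2 + 2 + 2 + 0 + 1 + 3 + 3 + 3 = 16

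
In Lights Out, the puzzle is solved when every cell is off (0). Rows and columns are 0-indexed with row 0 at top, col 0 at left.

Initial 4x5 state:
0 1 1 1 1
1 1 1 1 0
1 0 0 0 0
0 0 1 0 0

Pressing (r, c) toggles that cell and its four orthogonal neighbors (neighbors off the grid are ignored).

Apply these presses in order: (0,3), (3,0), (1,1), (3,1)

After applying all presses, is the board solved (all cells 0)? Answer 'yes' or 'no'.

Answer: yes

Derivation:
After press 1 at (0,3):
0 1 0 0 0
1 1 1 0 0
1 0 0 0 0
0 0 1 0 0

After press 2 at (3,0):
0 1 0 0 0
1 1 1 0 0
0 0 0 0 0
1 1 1 0 0

After press 3 at (1,1):
0 0 0 0 0
0 0 0 0 0
0 1 0 0 0
1 1 1 0 0

After press 4 at (3,1):
0 0 0 0 0
0 0 0 0 0
0 0 0 0 0
0 0 0 0 0

Lights still on: 0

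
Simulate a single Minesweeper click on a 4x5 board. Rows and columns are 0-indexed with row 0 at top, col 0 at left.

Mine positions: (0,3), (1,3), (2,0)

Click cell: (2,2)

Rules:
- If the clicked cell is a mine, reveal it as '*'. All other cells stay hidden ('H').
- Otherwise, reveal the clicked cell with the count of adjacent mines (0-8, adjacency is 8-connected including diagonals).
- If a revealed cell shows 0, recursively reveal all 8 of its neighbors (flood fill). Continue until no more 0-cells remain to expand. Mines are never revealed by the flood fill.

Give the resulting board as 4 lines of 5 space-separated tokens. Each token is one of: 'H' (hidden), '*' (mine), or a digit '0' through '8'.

H H H H H
H H H H H
H H 1 H H
H H H H H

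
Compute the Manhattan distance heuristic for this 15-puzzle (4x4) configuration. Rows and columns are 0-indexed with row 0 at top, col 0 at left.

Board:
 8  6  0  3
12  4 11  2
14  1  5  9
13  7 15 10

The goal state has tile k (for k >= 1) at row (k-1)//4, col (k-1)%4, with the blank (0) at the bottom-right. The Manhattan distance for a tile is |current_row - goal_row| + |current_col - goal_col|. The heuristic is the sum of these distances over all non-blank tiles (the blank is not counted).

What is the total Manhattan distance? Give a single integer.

Answer: 34

Derivation:
Tile 8: (0,0)->(1,3) = 4
Tile 6: (0,1)->(1,1) = 1
Tile 3: (0,3)->(0,2) = 1
Tile 12: (1,0)->(2,3) = 4
Tile 4: (1,1)->(0,3) = 3
Tile 11: (1,2)->(2,2) = 1
Tile 2: (1,3)->(0,1) = 3
Tile 14: (2,0)->(3,1) = 2
Tile 1: (2,1)->(0,0) = 3
Tile 5: (2,2)->(1,0) = 3
Tile 9: (2,3)->(2,0) = 3
Tile 13: (3,0)->(3,0) = 0
Tile 7: (3,1)->(1,2) = 3
Tile 15: (3,2)->(3,2) = 0
Tile 10: (3,3)->(2,1) = 3
Sum: 4 + 1 + 1 + 4 + 3 + 1 + 3 + 2 + 3 + 3 + 3 + 0 + 3 + 0 + 3 = 34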